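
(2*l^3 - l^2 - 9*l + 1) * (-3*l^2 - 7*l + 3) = -6*l^5 - 11*l^4 + 40*l^3 + 57*l^2 - 34*l + 3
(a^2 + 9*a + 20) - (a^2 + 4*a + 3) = 5*a + 17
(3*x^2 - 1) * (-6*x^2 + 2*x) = -18*x^4 + 6*x^3 + 6*x^2 - 2*x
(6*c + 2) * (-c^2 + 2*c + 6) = -6*c^3 + 10*c^2 + 40*c + 12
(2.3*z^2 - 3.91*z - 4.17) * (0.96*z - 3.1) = 2.208*z^3 - 10.8836*z^2 + 8.1178*z + 12.927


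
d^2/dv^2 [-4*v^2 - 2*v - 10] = -8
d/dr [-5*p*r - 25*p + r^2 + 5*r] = -5*p + 2*r + 5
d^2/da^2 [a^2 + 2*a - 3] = 2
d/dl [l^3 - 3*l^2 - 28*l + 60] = 3*l^2 - 6*l - 28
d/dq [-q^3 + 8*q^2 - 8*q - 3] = -3*q^2 + 16*q - 8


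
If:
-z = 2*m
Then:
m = -z/2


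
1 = 1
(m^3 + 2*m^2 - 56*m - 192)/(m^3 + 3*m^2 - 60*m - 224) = (m + 6)/(m + 7)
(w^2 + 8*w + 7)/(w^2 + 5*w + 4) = (w + 7)/(w + 4)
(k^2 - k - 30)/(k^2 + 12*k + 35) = (k - 6)/(k + 7)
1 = 1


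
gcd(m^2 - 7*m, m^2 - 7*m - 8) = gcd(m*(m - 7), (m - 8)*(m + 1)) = 1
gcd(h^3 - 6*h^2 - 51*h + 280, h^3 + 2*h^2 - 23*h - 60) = h - 5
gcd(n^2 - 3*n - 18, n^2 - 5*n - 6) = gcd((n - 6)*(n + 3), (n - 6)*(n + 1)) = n - 6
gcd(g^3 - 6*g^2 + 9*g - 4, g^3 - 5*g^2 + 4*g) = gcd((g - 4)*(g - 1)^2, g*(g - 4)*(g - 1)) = g^2 - 5*g + 4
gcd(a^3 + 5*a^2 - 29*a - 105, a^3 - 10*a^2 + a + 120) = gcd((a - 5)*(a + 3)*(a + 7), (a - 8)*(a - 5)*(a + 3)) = a^2 - 2*a - 15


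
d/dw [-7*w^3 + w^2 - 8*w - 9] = -21*w^2 + 2*w - 8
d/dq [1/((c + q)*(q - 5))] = ((5 - q)*(c + q) - (q - 5)^2)/((c + q)^2*(q - 5)^3)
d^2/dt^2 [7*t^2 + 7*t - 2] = 14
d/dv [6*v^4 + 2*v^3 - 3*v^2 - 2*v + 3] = 24*v^3 + 6*v^2 - 6*v - 2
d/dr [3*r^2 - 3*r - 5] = 6*r - 3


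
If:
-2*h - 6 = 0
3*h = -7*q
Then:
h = -3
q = 9/7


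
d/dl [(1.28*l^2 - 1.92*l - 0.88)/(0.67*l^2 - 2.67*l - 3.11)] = (-2.1312*l^2 - 6.7824*l + 3.6216)/(0.4489*l^4 - 3.5778*l^3 + 2.9615*l^2 + 16.6074*l + 9.6721)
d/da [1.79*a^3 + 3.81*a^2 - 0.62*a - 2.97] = 5.37*a^2 + 7.62*a - 0.62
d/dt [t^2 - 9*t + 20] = 2*t - 9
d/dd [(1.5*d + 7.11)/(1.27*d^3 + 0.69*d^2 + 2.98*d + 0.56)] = (1.905*d^3 + 1.035*d^2 + 4.47*d - (1.5*d + 7.11)*(3.81*d^2 + 1.38*d + 2.98) + 0.84)/(1.27*d^3 + 0.69*d^2 + 2.98*d + 0.56)^2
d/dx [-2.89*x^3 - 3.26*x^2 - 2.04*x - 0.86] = -8.67*x^2 - 6.52*x - 2.04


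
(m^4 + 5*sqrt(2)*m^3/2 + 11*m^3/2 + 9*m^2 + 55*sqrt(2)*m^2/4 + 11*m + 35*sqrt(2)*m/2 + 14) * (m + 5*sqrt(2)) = m^5 + 11*m^4/2 + 15*sqrt(2)*m^4/2 + 34*m^3 + 165*sqrt(2)*m^3/4 + 125*sqrt(2)*m^2/2 + 297*m^2/2 + 55*sqrt(2)*m + 189*m + 70*sqrt(2)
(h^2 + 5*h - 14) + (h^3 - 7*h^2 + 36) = h^3 - 6*h^2 + 5*h + 22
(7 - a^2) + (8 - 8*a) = -a^2 - 8*a + 15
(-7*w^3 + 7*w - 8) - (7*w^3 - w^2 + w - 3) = -14*w^3 + w^2 + 6*w - 5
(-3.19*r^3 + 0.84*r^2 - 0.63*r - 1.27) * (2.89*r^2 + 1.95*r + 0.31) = -9.2191*r^5 - 3.7929*r^4 - 1.1716*r^3 - 4.6384*r^2 - 2.6718*r - 0.3937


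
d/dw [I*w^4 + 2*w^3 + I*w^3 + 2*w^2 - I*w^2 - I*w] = 4*I*w^3 + 3*w^2*(2 + I) + 2*w*(2 - I) - I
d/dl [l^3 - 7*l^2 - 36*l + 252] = 3*l^2 - 14*l - 36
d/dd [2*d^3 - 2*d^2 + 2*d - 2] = 6*d^2 - 4*d + 2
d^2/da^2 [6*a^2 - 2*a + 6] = 12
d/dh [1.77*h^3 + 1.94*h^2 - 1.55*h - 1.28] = 5.31*h^2 + 3.88*h - 1.55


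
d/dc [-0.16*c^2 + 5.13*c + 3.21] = 5.13 - 0.32*c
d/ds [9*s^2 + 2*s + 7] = 18*s + 2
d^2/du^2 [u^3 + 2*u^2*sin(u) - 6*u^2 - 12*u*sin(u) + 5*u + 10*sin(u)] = -2*u^2*sin(u) + 12*u*sin(u) + 8*u*cos(u) + 6*u - 6*sin(u) - 24*cos(u) - 12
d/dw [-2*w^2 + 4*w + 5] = 4 - 4*w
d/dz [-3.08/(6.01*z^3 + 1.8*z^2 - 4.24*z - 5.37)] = (55.5324*z^2 + 11.088*z - 13.0592)/(6.01*z^3 + 1.8*z^2 - 4.24*z - 5.37)^2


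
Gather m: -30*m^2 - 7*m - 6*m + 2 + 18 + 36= -30*m^2 - 13*m + 56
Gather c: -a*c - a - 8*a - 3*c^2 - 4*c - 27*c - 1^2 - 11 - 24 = -9*a - 3*c^2 + c*(-a - 31) - 36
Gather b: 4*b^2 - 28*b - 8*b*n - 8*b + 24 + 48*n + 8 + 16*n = 4*b^2 + b*(-8*n - 36) + 64*n + 32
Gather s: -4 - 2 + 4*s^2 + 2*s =4*s^2 + 2*s - 6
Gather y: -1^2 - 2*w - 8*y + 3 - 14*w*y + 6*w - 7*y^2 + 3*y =4*w - 7*y^2 + y*(-14*w - 5) + 2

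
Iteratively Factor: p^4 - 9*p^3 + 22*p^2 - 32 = (p - 4)*(p^3 - 5*p^2 + 2*p + 8) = (p - 4)*(p + 1)*(p^2 - 6*p + 8) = (p - 4)^2*(p + 1)*(p - 2)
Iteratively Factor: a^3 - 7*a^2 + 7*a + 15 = (a + 1)*(a^2 - 8*a + 15) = (a - 3)*(a + 1)*(a - 5)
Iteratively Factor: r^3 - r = (r - 1)*(r^2 + r) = (r - 1)*(r + 1)*(r)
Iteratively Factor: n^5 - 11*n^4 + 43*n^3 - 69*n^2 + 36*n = (n - 4)*(n^4 - 7*n^3 + 15*n^2 - 9*n) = n*(n - 4)*(n^3 - 7*n^2 + 15*n - 9) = n*(n - 4)*(n - 1)*(n^2 - 6*n + 9) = n*(n - 4)*(n - 3)*(n - 1)*(n - 3)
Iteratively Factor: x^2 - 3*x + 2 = (x - 1)*(x - 2)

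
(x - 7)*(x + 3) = x^2 - 4*x - 21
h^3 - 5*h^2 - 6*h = h*(h - 6)*(h + 1)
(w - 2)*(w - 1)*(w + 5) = w^3 + 2*w^2 - 13*w + 10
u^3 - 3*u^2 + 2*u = u*(u - 2)*(u - 1)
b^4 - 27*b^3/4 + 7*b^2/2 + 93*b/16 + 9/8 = (b - 6)*(b - 3/2)*(b + 1/4)*(b + 1/2)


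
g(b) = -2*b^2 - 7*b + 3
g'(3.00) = -19.00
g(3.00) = -36.00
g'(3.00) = -19.00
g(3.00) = -36.00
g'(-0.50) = -5.00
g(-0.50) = 6.00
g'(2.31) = -16.24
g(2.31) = -23.84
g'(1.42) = -12.68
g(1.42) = -10.97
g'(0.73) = -9.92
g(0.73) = -3.18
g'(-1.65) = -0.40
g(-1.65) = 9.10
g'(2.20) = -15.80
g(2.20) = -22.08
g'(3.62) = -21.48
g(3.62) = -48.55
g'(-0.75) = -4.00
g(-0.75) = 7.12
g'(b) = -4*b - 7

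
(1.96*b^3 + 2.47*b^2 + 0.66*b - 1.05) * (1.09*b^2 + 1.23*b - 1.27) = 2.1364*b^5 + 5.1031*b^4 + 1.2683*b^3 - 3.4696*b^2 - 2.1297*b + 1.3335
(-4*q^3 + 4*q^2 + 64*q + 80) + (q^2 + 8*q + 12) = -4*q^3 + 5*q^2 + 72*q + 92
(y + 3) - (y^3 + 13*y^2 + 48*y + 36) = -y^3 - 13*y^2 - 47*y - 33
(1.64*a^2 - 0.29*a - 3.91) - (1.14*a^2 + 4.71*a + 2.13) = 0.5*a^2 - 5.0*a - 6.04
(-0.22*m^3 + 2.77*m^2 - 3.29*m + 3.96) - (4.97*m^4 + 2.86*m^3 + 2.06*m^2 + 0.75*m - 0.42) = -4.97*m^4 - 3.08*m^3 + 0.71*m^2 - 4.04*m + 4.38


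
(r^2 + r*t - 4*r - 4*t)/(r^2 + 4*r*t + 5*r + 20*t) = (r^2 + r*t - 4*r - 4*t)/(r^2 + 4*r*t + 5*r + 20*t)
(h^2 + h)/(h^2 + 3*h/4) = 4*(h + 1)/(4*h + 3)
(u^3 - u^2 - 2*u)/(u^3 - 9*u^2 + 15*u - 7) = u*(u^2 - u - 2)/(u^3 - 9*u^2 + 15*u - 7)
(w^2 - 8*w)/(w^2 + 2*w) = (w - 8)/(w + 2)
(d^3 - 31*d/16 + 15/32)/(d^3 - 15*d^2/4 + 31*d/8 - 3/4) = (8*d^2 + 2*d - 15)/(4*(2*d^2 - 7*d + 6))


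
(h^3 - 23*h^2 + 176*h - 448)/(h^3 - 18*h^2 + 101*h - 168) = (h - 8)/(h - 3)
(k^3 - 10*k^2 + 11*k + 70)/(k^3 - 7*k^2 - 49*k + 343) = (k^2 - 3*k - 10)/(k^2 - 49)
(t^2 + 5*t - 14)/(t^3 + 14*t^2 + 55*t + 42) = (t - 2)/(t^2 + 7*t + 6)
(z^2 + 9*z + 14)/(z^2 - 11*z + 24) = (z^2 + 9*z + 14)/(z^2 - 11*z + 24)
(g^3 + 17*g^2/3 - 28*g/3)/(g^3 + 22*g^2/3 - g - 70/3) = g*(3*g - 4)/(3*g^2 + g - 10)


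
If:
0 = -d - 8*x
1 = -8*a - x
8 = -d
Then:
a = -1/4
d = -8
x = 1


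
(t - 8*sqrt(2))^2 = t^2 - 16*sqrt(2)*t + 128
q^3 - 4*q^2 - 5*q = q*(q - 5)*(q + 1)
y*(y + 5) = y^2 + 5*y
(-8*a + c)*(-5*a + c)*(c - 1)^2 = 40*a^2*c^2 - 80*a^2*c + 40*a^2 - 13*a*c^3 + 26*a*c^2 - 13*a*c + c^4 - 2*c^3 + c^2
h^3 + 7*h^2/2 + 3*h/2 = h*(h + 1/2)*(h + 3)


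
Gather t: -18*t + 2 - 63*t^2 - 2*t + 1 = -63*t^2 - 20*t + 3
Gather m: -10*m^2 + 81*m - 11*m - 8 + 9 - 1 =-10*m^2 + 70*m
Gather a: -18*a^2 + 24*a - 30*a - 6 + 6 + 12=-18*a^2 - 6*a + 12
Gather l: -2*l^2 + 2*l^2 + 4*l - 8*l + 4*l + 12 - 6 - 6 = 0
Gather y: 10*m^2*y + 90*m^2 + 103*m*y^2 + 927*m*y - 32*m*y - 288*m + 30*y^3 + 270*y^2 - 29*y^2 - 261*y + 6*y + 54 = 90*m^2 - 288*m + 30*y^3 + y^2*(103*m + 241) + y*(10*m^2 + 895*m - 255) + 54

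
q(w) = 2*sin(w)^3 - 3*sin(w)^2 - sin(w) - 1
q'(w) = 6*sin(w)^2*cos(w) - 6*sin(w)*cos(w) - cos(w)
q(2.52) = -2.20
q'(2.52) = 2.00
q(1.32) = -2.97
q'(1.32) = -0.29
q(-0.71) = -2.18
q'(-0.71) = 4.14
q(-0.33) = -1.06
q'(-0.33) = 1.49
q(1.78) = -2.98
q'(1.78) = 0.23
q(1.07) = -2.84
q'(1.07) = -0.79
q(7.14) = -2.61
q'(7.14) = -1.38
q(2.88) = -1.42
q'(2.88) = 2.08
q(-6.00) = -1.47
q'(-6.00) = -2.12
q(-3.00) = -0.92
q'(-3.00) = 0.03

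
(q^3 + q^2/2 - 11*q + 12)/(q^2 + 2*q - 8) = q - 3/2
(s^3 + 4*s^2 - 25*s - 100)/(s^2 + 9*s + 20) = s - 5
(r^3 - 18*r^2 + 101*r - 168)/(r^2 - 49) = (r^2 - 11*r + 24)/(r + 7)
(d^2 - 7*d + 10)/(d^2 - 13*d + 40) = (d - 2)/(d - 8)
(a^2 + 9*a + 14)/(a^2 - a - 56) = (a + 2)/(a - 8)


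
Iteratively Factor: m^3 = (m)*(m^2) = m^2*(m)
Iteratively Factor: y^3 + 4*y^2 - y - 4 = (y - 1)*(y^2 + 5*y + 4) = (y - 1)*(y + 4)*(y + 1)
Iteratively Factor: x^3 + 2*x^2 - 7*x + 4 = (x + 4)*(x^2 - 2*x + 1) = (x - 1)*(x + 4)*(x - 1)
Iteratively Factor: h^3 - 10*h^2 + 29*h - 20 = (h - 1)*(h^2 - 9*h + 20) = (h - 5)*(h - 1)*(h - 4)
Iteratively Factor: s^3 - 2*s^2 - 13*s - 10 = (s + 2)*(s^2 - 4*s - 5) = (s + 1)*(s + 2)*(s - 5)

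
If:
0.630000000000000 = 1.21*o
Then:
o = 0.52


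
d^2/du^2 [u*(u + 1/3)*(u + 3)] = 6*u + 20/3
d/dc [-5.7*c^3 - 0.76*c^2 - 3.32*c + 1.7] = -17.1*c^2 - 1.52*c - 3.32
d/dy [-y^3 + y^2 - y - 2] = -3*y^2 + 2*y - 1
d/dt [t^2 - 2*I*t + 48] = 2*t - 2*I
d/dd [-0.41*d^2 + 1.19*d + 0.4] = 1.19 - 0.82*d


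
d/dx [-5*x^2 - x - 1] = -10*x - 1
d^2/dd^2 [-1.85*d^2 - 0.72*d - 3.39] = -3.70000000000000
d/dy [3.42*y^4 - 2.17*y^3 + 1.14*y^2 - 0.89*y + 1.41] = 13.68*y^3 - 6.51*y^2 + 2.28*y - 0.89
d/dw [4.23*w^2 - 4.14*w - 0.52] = 8.46*w - 4.14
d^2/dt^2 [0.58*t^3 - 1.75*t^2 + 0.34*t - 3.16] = 3.48*t - 3.5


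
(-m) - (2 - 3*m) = 2*m - 2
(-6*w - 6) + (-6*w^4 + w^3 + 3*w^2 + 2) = -6*w^4 + w^3 + 3*w^2 - 6*w - 4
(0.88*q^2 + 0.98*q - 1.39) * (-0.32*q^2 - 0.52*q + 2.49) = -0.2816*q^4 - 0.7712*q^3 + 2.1264*q^2 + 3.163*q - 3.4611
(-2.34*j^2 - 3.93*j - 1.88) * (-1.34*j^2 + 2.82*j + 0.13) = 3.1356*j^4 - 1.3326*j^3 - 8.8676*j^2 - 5.8125*j - 0.2444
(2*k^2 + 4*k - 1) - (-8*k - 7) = 2*k^2 + 12*k + 6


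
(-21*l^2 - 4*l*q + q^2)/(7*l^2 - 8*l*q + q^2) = (3*l + q)/(-l + q)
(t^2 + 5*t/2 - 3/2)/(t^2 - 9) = (t - 1/2)/(t - 3)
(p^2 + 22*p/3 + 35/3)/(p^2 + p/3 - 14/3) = (p + 5)/(p - 2)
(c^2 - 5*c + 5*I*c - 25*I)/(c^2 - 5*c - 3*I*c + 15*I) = (c + 5*I)/(c - 3*I)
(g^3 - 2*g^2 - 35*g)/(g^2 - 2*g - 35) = g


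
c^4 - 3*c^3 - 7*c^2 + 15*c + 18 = (c - 3)^2*(c + 1)*(c + 2)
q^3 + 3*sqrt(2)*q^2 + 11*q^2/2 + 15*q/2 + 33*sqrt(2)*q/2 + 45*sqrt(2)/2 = (q + 5/2)*(q + 3)*(q + 3*sqrt(2))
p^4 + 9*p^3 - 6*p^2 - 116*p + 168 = (p - 2)^2*(p + 6)*(p + 7)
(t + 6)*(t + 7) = t^2 + 13*t + 42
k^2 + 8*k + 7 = (k + 1)*(k + 7)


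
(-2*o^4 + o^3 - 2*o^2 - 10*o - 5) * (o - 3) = -2*o^5 + 7*o^4 - 5*o^3 - 4*o^2 + 25*o + 15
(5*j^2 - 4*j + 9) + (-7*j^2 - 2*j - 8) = -2*j^2 - 6*j + 1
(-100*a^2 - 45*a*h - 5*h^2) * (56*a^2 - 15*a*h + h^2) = -5600*a^4 - 1020*a^3*h + 295*a^2*h^2 + 30*a*h^3 - 5*h^4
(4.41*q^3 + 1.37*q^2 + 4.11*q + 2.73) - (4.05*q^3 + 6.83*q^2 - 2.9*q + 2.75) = 0.36*q^3 - 5.46*q^2 + 7.01*q - 0.02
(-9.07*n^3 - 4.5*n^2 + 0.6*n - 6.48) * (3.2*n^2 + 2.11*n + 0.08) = -29.024*n^5 - 33.5377*n^4 - 8.3006*n^3 - 19.83*n^2 - 13.6248*n - 0.5184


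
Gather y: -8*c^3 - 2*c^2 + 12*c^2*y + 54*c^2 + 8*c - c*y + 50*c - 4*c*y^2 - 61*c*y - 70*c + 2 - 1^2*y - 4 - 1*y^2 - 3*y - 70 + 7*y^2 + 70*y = -8*c^3 + 52*c^2 - 12*c + y^2*(6 - 4*c) + y*(12*c^2 - 62*c + 66) - 72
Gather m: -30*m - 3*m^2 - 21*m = -3*m^2 - 51*m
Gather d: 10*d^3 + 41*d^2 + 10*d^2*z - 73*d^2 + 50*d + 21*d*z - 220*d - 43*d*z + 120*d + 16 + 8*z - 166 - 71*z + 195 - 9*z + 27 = 10*d^3 + d^2*(10*z - 32) + d*(-22*z - 50) - 72*z + 72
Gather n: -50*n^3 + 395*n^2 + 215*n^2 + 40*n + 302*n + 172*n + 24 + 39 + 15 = -50*n^3 + 610*n^2 + 514*n + 78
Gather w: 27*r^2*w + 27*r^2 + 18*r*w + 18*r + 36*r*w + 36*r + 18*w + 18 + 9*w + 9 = 27*r^2 + 54*r + w*(27*r^2 + 54*r + 27) + 27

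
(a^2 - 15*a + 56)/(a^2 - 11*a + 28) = (a - 8)/(a - 4)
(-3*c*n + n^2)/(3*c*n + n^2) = (-3*c + n)/(3*c + n)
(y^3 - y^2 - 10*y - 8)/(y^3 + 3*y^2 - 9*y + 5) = (y^3 - y^2 - 10*y - 8)/(y^3 + 3*y^2 - 9*y + 5)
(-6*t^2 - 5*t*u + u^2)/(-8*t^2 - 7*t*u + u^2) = (6*t - u)/(8*t - u)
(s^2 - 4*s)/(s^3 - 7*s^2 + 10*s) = (s - 4)/(s^2 - 7*s + 10)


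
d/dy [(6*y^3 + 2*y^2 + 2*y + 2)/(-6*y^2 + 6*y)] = (-3*y^4 + 6*y^3 + 2*y^2 + 2*y - 1)/(3*y^2*(y^2 - 2*y + 1))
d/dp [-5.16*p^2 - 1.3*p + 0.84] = -10.32*p - 1.3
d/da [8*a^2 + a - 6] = 16*a + 1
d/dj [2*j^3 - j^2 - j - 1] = 6*j^2 - 2*j - 1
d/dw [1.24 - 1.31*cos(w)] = 1.31*sin(w)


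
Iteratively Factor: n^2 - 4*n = (n - 4)*(n)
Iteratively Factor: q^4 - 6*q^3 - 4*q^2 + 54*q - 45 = (q - 5)*(q^3 - q^2 - 9*q + 9) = (q - 5)*(q - 1)*(q^2 - 9) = (q - 5)*(q - 3)*(q - 1)*(q + 3)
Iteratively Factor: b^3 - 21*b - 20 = (b - 5)*(b^2 + 5*b + 4) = (b - 5)*(b + 1)*(b + 4)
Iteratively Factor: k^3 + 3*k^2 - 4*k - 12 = (k + 3)*(k^2 - 4) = (k - 2)*(k + 3)*(k + 2)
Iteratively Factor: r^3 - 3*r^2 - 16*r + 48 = (r + 4)*(r^2 - 7*r + 12) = (r - 4)*(r + 4)*(r - 3)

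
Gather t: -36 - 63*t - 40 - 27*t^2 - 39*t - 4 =-27*t^2 - 102*t - 80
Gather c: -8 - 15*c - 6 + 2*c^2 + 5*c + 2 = 2*c^2 - 10*c - 12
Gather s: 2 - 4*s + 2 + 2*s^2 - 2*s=2*s^2 - 6*s + 4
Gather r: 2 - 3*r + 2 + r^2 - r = r^2 - 4*r + 4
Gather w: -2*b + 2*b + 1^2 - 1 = 0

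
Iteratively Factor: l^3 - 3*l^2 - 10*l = (l + 2)*(l^2 - 5*l) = (l - 5)*(l + 2)*(l)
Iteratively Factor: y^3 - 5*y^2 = (y)*(y^2 - 5*y) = y*(y - 5)*(y)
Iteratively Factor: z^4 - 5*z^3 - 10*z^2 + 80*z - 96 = (z - 4)*(z^3 - z^2 - 14*z + 24) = (z - 4)*(z - 3)*(z^2 + 2*z - 8) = (z - 4)*(z - 3)*(z + 4)*(z - 2)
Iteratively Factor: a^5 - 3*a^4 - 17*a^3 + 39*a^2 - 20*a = (a - 5)*(a^4 + 2*a^3 - 7*a^2 + 4*a) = (a - 5)*(a - 1)*(a^3 + 3*a^2 - 4*a) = (a - 5)*(a - 1)^2*(a^2 + 4*a) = (a - 5)*(a - 1)^2*(a + 4)*(a)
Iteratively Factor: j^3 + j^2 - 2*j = (j + 2)*(j^2 - j) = j*(j + 2)*(j - 1)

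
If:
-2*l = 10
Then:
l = -5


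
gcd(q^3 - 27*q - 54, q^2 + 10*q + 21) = q + 3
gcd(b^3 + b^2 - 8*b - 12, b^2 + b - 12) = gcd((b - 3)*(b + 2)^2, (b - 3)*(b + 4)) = b - 3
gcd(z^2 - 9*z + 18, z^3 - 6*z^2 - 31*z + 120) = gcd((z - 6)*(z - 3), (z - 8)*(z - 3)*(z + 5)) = z - 3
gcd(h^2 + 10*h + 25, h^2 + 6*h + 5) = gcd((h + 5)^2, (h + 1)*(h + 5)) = h + 5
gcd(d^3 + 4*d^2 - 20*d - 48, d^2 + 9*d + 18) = d + 6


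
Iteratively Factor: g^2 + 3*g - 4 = (g - 1)*(g + 4)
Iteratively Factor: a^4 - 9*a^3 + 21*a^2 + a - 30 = (a + 1)*(a^3 - 10*a^2 + 31*a - 30) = (a - 5)*(a + 1)*(a^2 - 5*a + 6) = (a - 5)*(a - 2)*(a + 1)*(a - 3)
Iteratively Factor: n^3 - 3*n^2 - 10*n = (n)*(n^2 - 3*n - 10) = n*(n - 5)*(n + 2)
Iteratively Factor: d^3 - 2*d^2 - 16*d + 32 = (d + 4)*(d^2 - 6*d + 8) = (d - 4)*(d + 4)*(d - 2)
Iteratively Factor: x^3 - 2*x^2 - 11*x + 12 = (x + 3)*(x^2 - 5*x + 4) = (x - 1)*(x + 3)*(x - 4)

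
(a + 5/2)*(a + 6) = a^2 + 17*a/2 + 15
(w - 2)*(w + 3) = w^2 + w - 6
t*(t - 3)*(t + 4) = t^3 + t^2 - 12*t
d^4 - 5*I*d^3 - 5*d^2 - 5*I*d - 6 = (d - 3*I)*(d - 2*I)*(d - I)*(d + I)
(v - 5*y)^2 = v^2 - 10*v*y + 25*y^2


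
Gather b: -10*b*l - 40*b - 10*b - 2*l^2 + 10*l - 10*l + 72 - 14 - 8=b*(-10*l - 50) - 2*l^2 + 50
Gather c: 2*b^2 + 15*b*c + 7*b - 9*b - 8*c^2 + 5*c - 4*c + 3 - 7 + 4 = 2*b^2 - 2*b - 8*c^2 + c*(15*b + 1)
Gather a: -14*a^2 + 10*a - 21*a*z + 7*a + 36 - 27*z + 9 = -14*a^2 + a*(17 - 21*z) - 27*z + 45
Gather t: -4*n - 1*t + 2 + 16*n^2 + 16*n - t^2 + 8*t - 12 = 16*n^2 + 12*n - t^2 + 7*t - 10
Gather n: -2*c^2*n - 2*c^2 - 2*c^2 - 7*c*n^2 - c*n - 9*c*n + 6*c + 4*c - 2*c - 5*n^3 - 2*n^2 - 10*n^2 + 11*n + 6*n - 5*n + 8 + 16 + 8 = -4*c^2 + 8*c - 5*n^3 + n^2*(-7*c - 12) + n*(-2*c^2 - 10*c + 12) + 32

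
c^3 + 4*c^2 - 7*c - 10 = (c - 2)*(c + 1)*(c + 5)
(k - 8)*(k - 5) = k^2 - 13*k + 40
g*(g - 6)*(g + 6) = g^3 - 36*g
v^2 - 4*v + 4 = (v - 2)^2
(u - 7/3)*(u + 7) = u^2 + 14*u/3 - 49/3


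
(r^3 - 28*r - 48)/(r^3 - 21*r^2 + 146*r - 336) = (r^2 + 6*r + 8)/(r^2 - 15*r + 56)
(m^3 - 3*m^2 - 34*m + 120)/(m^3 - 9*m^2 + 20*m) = (m + 6)/m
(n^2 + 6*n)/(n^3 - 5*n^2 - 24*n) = (n + 6)/(n^2 - 5*n - 24)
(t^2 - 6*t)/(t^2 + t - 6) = t*(t - 6)/(t^2 + t - 6)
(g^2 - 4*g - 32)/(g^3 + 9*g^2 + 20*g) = (g - 8)/(g*(g + 5))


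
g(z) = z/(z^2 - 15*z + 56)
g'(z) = z*(15 - 2*z)/(z^2 - 15*z + 56)^2 + 1/(z^2 - 15*z + 56) = (56 - z^2)/(z^4 - 30*z^3 + 337*z^2 - 1680*z + 3136)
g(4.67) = 0.60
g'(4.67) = 0.57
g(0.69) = 0.01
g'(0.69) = 0.03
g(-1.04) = -0.01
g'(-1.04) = 0.01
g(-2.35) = -0.02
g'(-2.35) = 0.01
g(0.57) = 0.01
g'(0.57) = 0.02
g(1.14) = 0.03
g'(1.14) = 0.03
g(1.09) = 0.03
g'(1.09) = 0.03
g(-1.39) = -0.02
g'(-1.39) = 0.01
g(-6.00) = -0.03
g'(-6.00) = 0.00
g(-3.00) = -0.03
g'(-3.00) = 0.00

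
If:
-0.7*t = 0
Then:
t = 0.00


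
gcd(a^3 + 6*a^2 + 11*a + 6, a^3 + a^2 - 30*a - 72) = a + 3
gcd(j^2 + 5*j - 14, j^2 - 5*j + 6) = j - 2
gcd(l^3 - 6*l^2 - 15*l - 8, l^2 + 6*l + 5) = l + 1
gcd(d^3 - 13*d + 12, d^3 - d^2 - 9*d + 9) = d^2 - 4*d + 3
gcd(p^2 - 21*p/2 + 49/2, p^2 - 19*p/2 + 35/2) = p - 7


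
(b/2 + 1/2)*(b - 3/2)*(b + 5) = b^3/2 + 9*b^2/4 - 2*b - 15/4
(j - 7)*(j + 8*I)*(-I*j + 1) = -I*j^3 + 9*j^2 + 7*I*j^2 - 63*j + 8*I*j - 56*I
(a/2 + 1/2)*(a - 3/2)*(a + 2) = a^3/2 + 3*a^2/4 - 5*a/4 - 3/2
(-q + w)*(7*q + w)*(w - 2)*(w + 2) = -7*q^2*w^2 + 28*q^2 + 6*q*w^3 - 24*q*w + w^4 - 4*w^2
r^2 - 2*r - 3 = (r - 3)*(r + 1)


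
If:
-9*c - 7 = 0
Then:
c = -7/9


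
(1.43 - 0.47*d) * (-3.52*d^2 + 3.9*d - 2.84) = 1.6544*d^3 - 6.8666*d^2 + 6.9118*d - 4.0612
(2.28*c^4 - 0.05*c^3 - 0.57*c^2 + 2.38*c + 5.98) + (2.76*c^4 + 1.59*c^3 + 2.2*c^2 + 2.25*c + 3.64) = 5.04*c^4 + 1.54*c^3 + 1.63*c^2 + 4.63*c + 9.62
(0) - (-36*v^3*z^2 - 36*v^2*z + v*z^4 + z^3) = 36*v^3*z^2 + 36*v^2*z - v*z^4 - z^3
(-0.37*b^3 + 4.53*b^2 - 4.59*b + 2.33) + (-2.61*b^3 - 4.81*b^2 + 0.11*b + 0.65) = -2.98*b^3 - 0.279999999999999*b^2 - 4.48*b + 2.98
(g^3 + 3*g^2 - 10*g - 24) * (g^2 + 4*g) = g^5 + 7*g^4 + 2*g^3 - 64*g^2 - 96*g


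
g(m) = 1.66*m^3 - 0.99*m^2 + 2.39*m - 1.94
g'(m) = 4.98*m^2 - 1.98*m + 2.39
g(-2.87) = -56.20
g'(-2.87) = 49.09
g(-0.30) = -2.79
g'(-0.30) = 3.43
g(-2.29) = -32.54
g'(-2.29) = 33.04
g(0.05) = -1.82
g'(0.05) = 2.30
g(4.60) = 149.68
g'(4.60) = 98.66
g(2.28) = 18.04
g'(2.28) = 23.76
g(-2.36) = -34.91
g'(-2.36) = 34.80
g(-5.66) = -348.18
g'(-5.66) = 173.13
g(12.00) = 2752.66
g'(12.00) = 695.75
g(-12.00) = -3041.66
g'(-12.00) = 743.27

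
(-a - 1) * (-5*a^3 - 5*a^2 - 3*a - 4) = 5*a^4 + 10*a^3 + 8*a^2 + 7*a + 4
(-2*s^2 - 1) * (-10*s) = 20*s^3 + 10*s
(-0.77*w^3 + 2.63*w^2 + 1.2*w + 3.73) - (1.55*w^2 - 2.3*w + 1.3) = -0.77*w^3 + 1.08*w^2 + 3.5*w + 2.43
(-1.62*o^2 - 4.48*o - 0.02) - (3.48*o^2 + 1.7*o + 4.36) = -5.1*o^2 - 6.18*o - 4.38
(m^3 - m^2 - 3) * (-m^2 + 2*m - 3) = -m^5 + 3*m^4 - 5*m^3 + 6*m^2 - 6*m + 9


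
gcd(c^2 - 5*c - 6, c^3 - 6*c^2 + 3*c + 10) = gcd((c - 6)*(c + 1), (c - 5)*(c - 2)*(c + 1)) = c + 1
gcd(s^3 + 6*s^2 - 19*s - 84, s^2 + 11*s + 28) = s + 7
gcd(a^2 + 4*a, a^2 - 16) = a + 4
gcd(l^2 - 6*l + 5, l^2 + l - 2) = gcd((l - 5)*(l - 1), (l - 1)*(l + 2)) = l - 1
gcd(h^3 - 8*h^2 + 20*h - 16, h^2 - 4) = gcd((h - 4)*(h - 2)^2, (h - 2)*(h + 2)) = h - 2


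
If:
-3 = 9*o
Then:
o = -1/3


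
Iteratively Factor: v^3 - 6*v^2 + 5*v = (v)*(v^2 - 6*v + 5) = v*(v - 5)*(v - 1)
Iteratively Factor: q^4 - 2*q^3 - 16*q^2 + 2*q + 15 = (q + 1)*(q^3 - 3*q^2 - 13*q + 15) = (q - 5)*(q + 1)*(q^2 + 2*q - 3) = (q - 5)*(q + 1)*(q + 3)*(q - 1)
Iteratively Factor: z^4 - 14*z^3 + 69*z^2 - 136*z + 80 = (z - 4)*(z^3 - 10*z^2 + 29*z - 20) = (z - 4)^2*(z^2 - 6*z + 5) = (z - 5)*(z - 4)^2*(z - 1)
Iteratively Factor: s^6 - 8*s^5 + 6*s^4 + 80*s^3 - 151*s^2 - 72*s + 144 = (s - 3)*(s^5 - 5*s^4 - 9*s^3 + 53*s^2 + 8*s - 48) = (s - 3)*(s + 1)*(s^4 - 6*s^3 - 3*s^2 + 56*s - 48) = (s - 4)*(s - 3)*(s + 1)*(s^3 - 2*s^2 - 11*s + 12) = (s - 4)*(s - 3)*(s + 1)*(s + 3)*(s^2 - 5*s + 4) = (s - 4)*(s - 3)*(s - 1)*(s + 1)*(s + 3)*(s - 4)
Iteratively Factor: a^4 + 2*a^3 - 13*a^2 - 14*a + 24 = (a - 3)*(a^3 + 5*a^2 + 2*a - 8) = (a - 3)*(a + 2)*(a^2 + 3*a - 4) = (a - 3)*(a + 2)*(a + 4)*(a - 1)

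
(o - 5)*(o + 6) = o^2 + o - 30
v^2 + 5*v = v*(v + 5)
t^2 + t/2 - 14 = (t - 7/2)*(t + 4)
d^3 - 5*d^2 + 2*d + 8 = (d - 4)*(d - 2)*(d + 1)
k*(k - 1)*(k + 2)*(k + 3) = k^4 + 4*k^3 + k^2 - 6*k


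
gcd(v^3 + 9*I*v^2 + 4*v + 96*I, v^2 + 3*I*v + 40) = v + 8*I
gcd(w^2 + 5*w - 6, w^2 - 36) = w + 6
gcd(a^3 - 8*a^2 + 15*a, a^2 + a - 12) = a - 3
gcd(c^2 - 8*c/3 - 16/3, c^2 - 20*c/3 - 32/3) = c + 4/3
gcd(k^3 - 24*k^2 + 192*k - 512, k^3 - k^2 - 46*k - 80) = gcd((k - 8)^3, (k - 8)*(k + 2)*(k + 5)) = k - 8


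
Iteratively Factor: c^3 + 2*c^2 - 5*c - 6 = (c + 3)*(c^2 - c - 2) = (c - 2)*(c + 3)*(c + 1)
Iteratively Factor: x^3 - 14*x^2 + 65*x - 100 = (x - 5)*(x^2 - 9*x + 20) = (x - 5)^2*(x - 4)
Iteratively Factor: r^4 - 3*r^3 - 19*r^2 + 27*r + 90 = (r + 2)*(r^3 - 5*r^2 - 9*r + 45) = (r - 3)*(r + 2)*(r^2 - 2*r - 15) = (r - 3)*(r + 2)*(r + 3)*(r - 5)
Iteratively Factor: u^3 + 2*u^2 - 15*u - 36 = (u - 4)*(u^2 + 6*u + 9) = (u - 4)*(u + 3)*(u + 3)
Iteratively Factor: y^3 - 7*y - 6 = (y + 1)*(y^2 - y - 6) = (y + 1)*(y + 2)*(y - 3)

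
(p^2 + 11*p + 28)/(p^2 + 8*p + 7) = (p + 4)/(p + 1)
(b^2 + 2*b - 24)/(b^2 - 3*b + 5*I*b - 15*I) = (b^2 + 2*b - 24)/(b^2 + b*(-3 + 5*I) - 15*I)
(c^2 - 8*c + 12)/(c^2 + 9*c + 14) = (c^2 - 8*c + 12)/(c^2 + 9*c + 14)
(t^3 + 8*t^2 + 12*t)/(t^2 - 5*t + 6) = t*(t^2 + 8*t + 12)/(t^2 - 5*t + 6)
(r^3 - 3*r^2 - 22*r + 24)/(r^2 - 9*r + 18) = (r^2 + 3*r - 4)/(r - 3)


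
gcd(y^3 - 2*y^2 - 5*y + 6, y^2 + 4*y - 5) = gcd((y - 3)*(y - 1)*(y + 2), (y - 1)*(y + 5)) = y - 1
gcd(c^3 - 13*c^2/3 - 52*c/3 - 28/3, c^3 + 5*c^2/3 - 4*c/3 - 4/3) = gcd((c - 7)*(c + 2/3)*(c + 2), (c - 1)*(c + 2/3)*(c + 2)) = c^2 + 8*c/3 + 4/3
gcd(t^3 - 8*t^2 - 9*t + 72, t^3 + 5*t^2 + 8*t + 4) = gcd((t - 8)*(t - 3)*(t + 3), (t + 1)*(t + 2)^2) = 1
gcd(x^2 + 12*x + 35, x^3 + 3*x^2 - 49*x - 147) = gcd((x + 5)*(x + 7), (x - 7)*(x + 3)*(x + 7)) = x + 7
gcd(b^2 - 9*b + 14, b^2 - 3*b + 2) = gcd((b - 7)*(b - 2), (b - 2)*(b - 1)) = b - 2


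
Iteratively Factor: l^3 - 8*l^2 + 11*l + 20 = (l + 1)*(l^2 - 9*l + 20) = (l - 5)*(l + 1)*(l - 4)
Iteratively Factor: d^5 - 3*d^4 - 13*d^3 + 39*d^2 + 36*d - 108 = (d - 2)*(d^4 - d^3 - 15*d^2 + 9*d + 54) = (d - 2)*(d + 2)*(d^3 - 3*d^2 - 9*d + 27) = (d - 2)*(d + 2)*(d + 3)*(d^2 - 6*d + 9) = (d - 3)*(d - 2)*(d + 2)*(d + 3)*(d - 3)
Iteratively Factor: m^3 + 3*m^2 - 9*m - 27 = (m + 3)*(m^2 - 9) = (m + 3)^2*(m - 3)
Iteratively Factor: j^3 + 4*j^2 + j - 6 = (j + 3)*(j^2 + j - 2) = (j + 2)*(j + 3)*(j - 1)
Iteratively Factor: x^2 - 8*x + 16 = (x - 4)*(x - 4)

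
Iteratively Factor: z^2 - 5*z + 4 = (z - 1)*(z - 4)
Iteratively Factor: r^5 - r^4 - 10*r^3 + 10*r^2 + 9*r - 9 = (r - 1)*(r^4 - 10*r^2 + 9) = (r - 1)*(r + 3)*(r^3 - 3*r^2 - r + 3) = (r - 1)*(r + 1)*(r + 3)*(r^2 - 4*r + 3) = (r - 1)^2*(r + 1)*(r + 3)*(r - 3)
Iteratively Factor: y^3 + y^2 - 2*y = (y - 1)*(y^2 + 2*y) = y*(y - 1)*(y + 2)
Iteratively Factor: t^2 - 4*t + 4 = (t - 2)*(t - 2)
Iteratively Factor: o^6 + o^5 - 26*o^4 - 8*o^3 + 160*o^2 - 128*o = (o - 1)*(o^5 + 2*o^4 - 24*o^3 - 32*o^2 + 128*o) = (o - 2)*(o - 1)*(o^4 + 4*o^3 - 16*o^2 - 64*o) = o*(o - 2)*(o - 1)*(o^3 + 4*o^2 - 16*o - 64) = o*(o - 2)*(o - 1)*(o + 4)*(o^2 - 16) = o*(o - 2)*(o - 1)*(o + 4)^2*(o - 4)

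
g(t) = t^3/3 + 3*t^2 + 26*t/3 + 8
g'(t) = t^2 + 6*t + 26/3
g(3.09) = 73.26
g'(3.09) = 36.75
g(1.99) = 39.75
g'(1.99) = 24.57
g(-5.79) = -6.31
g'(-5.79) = 7.45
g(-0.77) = 2.95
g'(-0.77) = 4.64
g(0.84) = 17.59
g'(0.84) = 14.41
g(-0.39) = 5.06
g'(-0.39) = 6.48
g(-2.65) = -0.10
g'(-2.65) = -0.21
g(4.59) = 143.22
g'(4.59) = 57.27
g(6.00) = 240.00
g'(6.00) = 80.67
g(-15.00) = -572.00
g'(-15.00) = 143.67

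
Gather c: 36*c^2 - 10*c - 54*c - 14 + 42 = 36*c^2 - 64*c + 28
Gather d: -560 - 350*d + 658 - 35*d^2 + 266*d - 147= -35*d^2 - 84*d - 49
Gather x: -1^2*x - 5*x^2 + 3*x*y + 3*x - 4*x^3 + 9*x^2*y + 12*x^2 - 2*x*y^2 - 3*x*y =-4*x^3 + x^2*(9*y + 7) + x*(2 - 2*y^2)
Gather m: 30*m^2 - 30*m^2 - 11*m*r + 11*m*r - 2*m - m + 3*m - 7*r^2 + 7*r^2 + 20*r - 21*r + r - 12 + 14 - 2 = 0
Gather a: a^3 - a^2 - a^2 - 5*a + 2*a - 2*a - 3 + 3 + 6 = a^3 - 2*a^2 - 5*a + 6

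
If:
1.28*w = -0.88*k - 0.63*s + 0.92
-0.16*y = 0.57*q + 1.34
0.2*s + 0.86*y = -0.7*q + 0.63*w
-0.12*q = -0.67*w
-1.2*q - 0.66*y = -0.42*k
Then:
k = -8.19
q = -1.81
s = 13.56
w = -0.32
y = -1.92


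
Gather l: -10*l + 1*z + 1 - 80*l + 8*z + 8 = -90*l + 9*z + 9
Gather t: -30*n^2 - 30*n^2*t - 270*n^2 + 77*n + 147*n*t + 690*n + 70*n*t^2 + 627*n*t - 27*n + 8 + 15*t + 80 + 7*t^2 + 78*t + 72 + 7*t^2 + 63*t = -300*n^2 + 740*n + t^2*(70*n + 14) + t*(-30*n^2 + 774*n + 156) + 160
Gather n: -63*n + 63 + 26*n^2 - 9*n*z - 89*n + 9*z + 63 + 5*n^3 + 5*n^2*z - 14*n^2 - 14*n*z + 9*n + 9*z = 5*n^3 + n^2*(5*z + 12) + n*(-23*z - 143) + 18*z + 126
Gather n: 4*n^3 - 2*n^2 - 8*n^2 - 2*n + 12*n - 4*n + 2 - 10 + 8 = 4*n^3 - 10*n^2 + 6*n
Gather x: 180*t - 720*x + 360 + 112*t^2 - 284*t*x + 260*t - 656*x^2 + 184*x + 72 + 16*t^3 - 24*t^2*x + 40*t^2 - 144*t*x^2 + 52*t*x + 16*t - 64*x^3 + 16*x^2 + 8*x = 16*t^3 + 152*t^2 + 456*t - 64*x^3 + x^2*(-144*t - 640) + x*(-24*t^2 - 232*t - 528) + 432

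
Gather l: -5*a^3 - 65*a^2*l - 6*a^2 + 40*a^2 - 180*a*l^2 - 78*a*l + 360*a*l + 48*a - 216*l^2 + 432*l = -5*a^3 + 34*a^2 + 48*a + l^2*(-180*a - 216) + l*(-65*a^2 + 282*a + 432)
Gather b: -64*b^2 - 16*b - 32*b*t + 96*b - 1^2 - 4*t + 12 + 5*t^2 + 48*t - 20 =-64*b^2 + b*(80 - 32*t) + 5*t^2 + 44*t - 9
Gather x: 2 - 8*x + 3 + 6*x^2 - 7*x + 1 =6*x^2 - 15*x + 6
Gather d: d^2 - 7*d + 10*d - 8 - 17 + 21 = d^2 + 3*d - 4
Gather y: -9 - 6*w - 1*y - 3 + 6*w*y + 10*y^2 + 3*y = -6*w + 10*y^2 + y*(6*w + 2) - 12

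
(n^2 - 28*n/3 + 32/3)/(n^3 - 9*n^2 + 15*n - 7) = (3*n^2 - 28*n + 32)/(3*(n^3 - 9*n^2 + 15*n - 7))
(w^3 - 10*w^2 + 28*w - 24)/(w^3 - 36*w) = (w^2 - 4*w + 4)/(w*(w + 6))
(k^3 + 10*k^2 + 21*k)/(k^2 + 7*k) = k + 3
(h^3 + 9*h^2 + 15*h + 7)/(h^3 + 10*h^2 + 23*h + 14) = (h + 1)/(h + 2)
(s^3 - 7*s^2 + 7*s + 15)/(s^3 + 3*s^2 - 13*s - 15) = (s - 5)/(s + 5)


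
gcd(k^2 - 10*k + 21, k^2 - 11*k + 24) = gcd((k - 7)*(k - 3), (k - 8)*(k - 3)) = k - 3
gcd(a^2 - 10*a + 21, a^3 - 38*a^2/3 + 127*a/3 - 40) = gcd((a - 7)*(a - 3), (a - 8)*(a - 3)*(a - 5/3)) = a - 3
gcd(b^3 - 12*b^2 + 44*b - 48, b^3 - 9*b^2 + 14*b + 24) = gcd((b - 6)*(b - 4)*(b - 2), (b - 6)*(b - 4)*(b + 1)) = b^2 - 10*b + 24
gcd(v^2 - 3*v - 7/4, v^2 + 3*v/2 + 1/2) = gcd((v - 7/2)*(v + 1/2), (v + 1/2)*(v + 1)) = v + 1/2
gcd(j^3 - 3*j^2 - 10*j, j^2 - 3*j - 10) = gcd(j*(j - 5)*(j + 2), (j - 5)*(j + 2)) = j^2 - 3*j - 10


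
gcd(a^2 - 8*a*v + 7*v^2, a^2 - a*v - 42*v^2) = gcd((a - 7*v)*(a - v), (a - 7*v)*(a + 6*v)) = -a + 7*v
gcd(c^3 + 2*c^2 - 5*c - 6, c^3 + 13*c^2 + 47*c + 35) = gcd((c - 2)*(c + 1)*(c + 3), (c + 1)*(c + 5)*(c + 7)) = c + 1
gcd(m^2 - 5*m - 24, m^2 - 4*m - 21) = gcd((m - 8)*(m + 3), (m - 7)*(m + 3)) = m + 3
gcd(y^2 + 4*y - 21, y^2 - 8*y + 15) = y - 3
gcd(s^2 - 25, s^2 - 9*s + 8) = 1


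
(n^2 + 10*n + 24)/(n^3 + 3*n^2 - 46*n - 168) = 1/(n - 7)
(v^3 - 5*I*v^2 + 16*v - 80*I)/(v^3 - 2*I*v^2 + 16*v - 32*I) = (v - 5*I)/(v - 2*I)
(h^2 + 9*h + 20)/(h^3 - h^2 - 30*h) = (h + 4)/(h*(h - 6))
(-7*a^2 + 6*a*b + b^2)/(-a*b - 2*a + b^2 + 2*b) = (7*a + b)/(b + 2)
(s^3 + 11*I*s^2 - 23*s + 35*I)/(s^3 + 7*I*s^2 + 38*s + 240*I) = (s^2 + 6*I*s + 7)/(s^2 + 2*I*s + 48)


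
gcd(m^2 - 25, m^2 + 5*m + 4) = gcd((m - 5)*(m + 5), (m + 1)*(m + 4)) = 1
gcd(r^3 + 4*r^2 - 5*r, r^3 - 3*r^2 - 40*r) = r^2 + 5*r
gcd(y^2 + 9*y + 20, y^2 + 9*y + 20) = y^2 + 9*y + 20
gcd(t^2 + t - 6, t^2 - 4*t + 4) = t - 2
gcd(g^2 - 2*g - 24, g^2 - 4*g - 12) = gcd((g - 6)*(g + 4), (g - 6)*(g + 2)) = g - 6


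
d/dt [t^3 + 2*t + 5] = 3*t^2 + 2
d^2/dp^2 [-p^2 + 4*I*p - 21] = -2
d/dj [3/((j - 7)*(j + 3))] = 6*(2 - j)/(j^4 - 8*j^3 - 26*j^2 + 168*j + 441)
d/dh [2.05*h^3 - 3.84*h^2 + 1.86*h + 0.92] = 6.15*h^2 - 7.68*h + 1.86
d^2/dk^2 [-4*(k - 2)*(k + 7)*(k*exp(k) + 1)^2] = -16*k^4*exp(2*k) - 144*k^3*exp(2*k) - 8*k^3*exp(k) - 64*k^2*exp(2*k) - 88*k^2*exp(k) + 328*k*exp(2*k) - 96*k*exp(k) + 112*exp(2*k) + 144*exp(k) - 8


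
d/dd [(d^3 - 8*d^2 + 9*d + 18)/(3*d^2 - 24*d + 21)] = (d^4 - 16*d^3 + 76*d^2 - 148*d + 207)/(3*(d^4 - 16*d^3 + 78*d^2 - 112*d + 49))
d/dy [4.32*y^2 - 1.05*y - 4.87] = 8.64*y - 1.05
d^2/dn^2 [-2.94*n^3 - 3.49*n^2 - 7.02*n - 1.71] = -17.64*n - 6.98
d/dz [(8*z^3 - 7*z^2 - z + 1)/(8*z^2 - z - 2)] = (64*z^4 - 16*z^3 - 33*z^2 + 12*z + 3)/(64*z^4 - 16*z^3 - 31*z^2 + 4*z + 4)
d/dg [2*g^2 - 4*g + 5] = 4*g - 4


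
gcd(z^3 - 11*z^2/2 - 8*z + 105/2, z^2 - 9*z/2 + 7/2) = z - 7/2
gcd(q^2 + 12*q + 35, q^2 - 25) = q + 5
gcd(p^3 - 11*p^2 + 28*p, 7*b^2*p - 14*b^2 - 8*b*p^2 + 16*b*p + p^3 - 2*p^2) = 1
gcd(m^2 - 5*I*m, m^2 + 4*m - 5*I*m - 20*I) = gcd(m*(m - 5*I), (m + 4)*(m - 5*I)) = m - 5*I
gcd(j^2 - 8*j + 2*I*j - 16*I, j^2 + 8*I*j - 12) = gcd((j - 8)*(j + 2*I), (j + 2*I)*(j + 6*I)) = j + 2*I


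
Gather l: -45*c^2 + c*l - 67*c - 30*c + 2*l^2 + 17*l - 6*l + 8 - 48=-45*c^2 - 97*c + 2*l^2 + l*(c + 11) - 40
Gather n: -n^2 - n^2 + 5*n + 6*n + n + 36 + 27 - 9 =-2*n^2 + 12*n + 54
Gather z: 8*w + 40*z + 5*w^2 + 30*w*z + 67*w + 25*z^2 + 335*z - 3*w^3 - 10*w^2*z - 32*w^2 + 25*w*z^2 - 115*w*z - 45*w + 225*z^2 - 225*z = -3*w^3 - 27*w^2 + 30*w + z^2*(25*w + 250) + z*(-10*w^2 - 85*w + 150)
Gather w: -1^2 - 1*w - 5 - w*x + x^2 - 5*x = w*(-x - 1) + x^2 - 5*x - 6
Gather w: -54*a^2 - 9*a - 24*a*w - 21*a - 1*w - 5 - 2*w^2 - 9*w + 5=-54*a^2 - 30*a - 2*w^2 + w*(-24*a - 10)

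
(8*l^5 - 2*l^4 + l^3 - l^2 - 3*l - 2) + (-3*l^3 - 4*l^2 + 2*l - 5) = 8*l^5 - 2*l^4 - 2*l^3 - 5*l^2 - l - 7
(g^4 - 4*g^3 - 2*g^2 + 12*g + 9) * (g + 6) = g^5 + 2*g^4 - 26*g^3 + 81*g + 54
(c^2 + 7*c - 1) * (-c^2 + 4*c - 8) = -c^4 - 3*c^3 + 21*c^2 - 60*c + 8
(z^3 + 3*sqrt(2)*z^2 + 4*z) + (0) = z^3 + 3*sqrt(2)*z^2 + 4*z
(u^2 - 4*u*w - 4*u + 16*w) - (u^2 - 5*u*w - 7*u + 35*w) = u*w + 3*u - 19*w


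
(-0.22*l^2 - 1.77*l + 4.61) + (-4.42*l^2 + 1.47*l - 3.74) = -4.64*l^2 - 0.3*l + 0.87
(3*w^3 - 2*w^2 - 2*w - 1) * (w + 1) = 3*w^4 + w^3 - 4*w^2 - 3*w - 1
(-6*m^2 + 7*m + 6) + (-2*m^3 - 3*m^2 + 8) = -2*m^3 - 9*m^2 + 7*m + 14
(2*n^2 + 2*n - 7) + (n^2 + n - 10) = 3*n^2 + 3*n - 17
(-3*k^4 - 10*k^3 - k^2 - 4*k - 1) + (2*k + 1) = -3*k^4 - 10*k^3 - k^2 - 2*k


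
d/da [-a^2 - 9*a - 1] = -2*a - 9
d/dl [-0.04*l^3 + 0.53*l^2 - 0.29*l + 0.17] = -0.12*l^2 + 1.06*l - 0.29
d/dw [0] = 0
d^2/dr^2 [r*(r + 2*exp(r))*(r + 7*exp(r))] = 9*r^2*exp(r) + 56*r*exp(2*r) + 36*r*exp(r) + 6*r + 56*exp(2*r) + 18*exp(r)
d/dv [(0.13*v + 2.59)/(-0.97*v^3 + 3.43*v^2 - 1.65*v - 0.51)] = (0.2522*v^3 + 7.091*v^2 - 17.7674*v + 4.2072)/(0.9409*v^6 - 6.6542*v^5 + 14.9659*v^4 - 10.3296*v^3 - 0.7761*v^2 + 1.683*v + 0.2601)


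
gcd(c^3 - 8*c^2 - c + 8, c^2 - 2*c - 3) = c + 1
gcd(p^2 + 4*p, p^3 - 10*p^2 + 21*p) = p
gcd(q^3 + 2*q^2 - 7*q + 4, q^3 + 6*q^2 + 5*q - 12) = q^2 + 3*q - 4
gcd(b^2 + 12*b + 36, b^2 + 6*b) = b + 6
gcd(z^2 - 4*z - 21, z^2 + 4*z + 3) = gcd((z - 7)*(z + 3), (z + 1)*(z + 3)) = z + 3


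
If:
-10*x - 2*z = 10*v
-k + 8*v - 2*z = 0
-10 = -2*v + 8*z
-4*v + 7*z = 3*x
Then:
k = 245/3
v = 95/9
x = -65/6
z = 25/18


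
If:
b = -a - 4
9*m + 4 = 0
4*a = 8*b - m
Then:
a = -71/27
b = -37/27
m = -4/9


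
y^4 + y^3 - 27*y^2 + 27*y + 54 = (y - 3)^2*(y + 1)*(y + 6)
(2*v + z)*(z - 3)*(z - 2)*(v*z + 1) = 2*v^2*z^3 - 10*v^2*z^2 + 12*v^2*z + v*z^4 - 5*v*z^3 + 8*v*z^2 - 10*v*z + 12*v + z^3 - 5*z^2 + 6*z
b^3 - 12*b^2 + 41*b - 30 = (b - 6)*(b - 5)*(b - 1)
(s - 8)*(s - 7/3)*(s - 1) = s^3 - 34*s^2/3 + 29*s - 56/3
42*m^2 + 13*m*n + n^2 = (6*m + n)*(7*m + n)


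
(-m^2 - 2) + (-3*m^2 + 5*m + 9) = -4*m^2 + 5*m + 7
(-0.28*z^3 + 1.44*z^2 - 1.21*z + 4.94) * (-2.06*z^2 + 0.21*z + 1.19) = 0.5768*z^5 - 3.0252*z^4 + 2.4618*z^3 - 8.7169*z^2 - 0.4025*z + 5.8786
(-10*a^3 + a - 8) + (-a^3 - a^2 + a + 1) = -11*a^3 - a^2 + 2*a - 7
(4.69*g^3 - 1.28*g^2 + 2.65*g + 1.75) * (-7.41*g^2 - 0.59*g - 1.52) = -34.7529*g^5 + 6.7177*g^4 - 26.0101*g^3 - 12.5854*g^2 - 5.0605*g - 2.66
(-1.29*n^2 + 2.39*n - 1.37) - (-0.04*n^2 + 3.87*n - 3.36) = -1.25*n^2 - 1.48*n + 1.99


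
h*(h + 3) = h^2 + 3*h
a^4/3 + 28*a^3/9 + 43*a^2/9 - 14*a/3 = a*(a/3 + 1)*(a - 2/3)*(a + 7)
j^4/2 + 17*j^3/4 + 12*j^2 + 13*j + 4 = (j/2 + 1)*(j + 1/2)*(j + 2)*(j + 4)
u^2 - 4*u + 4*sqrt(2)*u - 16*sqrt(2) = (u - 4)*(u + 4*sqrt(2))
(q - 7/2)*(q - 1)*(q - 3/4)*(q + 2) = q^4 - 13*q^3/4 - 29*q^2/8 + 89*q/8 - 21/4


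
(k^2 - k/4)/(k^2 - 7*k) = (k - 1/4)/(k - 7)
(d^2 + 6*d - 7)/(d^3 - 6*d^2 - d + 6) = (d + 7)/(d^2 - 5*d - 6)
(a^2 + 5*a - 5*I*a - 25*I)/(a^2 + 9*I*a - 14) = (a^2 + 5*a*(1 - I) - 25*I)/(a^2 + 9*I*a - 14)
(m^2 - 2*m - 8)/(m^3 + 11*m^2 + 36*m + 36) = (m - 4)/(m^2 + 9*m + 18)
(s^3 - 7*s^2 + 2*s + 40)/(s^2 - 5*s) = s - 2 - 8/s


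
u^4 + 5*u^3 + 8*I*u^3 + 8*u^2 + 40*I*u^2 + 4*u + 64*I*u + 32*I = (u + 1)*(u + 2)^2*(u + 8*I)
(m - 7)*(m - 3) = m^2 - 10*m + 21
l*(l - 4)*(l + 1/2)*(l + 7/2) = l^4 - 57*l^2/4 - 7*l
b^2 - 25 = (b - 5)*(b + 5)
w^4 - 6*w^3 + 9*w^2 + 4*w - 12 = (w - 3)*(w - 2)^2*(w + 1)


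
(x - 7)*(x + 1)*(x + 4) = x^3 - 2*x^2 - 31*x - 28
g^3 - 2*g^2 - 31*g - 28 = (g - 7)*(g + 1)*(g + 4)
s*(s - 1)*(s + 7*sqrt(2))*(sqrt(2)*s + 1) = sqrt(2)*s^4 - sqrt(2)*s^3 + 15*s^3 - 15*s^2 + 7*sqrt(2)*s^2 - 7*sqrt(2)*s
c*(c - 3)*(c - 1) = c^3 - 4*c^2 + 3*c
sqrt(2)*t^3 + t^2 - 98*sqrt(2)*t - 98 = (t - 7*sqrt(2))*(t + 7*sqrt(2))*(sqrt(2)*t + 1)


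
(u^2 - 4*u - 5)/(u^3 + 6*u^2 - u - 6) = (u - 5)/(u^2 + 5*u - 6)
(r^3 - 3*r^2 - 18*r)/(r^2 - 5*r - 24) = r*(r - 6)/(r - 8)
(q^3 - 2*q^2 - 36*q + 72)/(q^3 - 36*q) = (q - 2)/q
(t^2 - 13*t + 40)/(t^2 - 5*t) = (t - 8)/t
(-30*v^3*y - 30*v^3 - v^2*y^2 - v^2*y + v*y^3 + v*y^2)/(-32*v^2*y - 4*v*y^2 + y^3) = v*(30*v^2*y + 30*v^2 + v*y^2 + v*y - y^3 - y^2)/(y*(32*v^2 + 4*v*y - y^2))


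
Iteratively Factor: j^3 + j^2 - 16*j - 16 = (j + 1)*(j^2 - 16) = (j + 1)*(j + 4)*(j - 4)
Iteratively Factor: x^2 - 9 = (x + 3)*(x - 3)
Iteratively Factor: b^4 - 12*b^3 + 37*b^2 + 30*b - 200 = (b - 5)*(b^3 - 7*b^2 + 2*b + 40) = (b - 5)*(b + 2)*(b^2 - 9*b + 20) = (b - 5)^2*(b + 2)*(b - 4)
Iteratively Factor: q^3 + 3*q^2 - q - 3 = (q - 1)*(q^2 + 4*q + 3) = (q - 1)*(q + 3)*(q + 1)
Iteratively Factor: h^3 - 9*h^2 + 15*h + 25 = (h - 5)*(h^2 - 4*h - 5) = (h - 5)*(h + 1)*(h - 5)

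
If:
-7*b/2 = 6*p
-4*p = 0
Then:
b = 0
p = 0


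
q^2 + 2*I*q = q*(q + 2*I)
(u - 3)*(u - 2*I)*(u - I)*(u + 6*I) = u^4 - 3*u^3 + 3*I*u^3 + 16*u^2 - 9*I*u^2 - 48*u - 12*I*u + 36*I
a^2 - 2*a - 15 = (a - 5)*(a + 3)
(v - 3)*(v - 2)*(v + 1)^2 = v^4 - 3*v^3 - 3*v^2 + 7*v + 6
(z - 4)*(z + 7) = z^2 + 3*z - 28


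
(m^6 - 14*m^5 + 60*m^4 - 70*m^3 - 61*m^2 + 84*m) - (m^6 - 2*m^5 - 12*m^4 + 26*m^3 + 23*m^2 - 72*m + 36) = -12*m^5 + 72*m^4 - 96*m^3 - 84*m^2 + 156*m - 36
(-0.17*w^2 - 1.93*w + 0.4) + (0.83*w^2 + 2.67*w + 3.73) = 0.66*w^2 + 0.74*w + 4.13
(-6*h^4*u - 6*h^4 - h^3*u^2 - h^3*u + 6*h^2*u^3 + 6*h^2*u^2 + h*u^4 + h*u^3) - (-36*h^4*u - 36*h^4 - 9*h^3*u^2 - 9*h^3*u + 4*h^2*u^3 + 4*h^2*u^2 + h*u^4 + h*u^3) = 30*h^4*u + 30*h^4 + 8*h^3*u^2 + 8*h^3*u + 2*h^2*u^3 + 2*h^2*u^2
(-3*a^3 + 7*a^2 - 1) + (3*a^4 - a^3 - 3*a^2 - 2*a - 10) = 3*a^4 - 4*a^3 + 4*a^2 - 2*a - 11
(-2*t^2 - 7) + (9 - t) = -2*t^2 - t + 2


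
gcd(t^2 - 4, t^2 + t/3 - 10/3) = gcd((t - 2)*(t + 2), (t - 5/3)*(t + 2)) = t + 2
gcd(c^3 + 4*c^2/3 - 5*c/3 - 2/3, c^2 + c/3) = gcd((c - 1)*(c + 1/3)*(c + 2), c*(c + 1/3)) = c + 1/3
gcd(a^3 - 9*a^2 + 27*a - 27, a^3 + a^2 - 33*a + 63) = a^2 - 6*a + 9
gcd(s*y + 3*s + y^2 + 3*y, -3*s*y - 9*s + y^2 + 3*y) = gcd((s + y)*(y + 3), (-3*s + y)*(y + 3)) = y + 3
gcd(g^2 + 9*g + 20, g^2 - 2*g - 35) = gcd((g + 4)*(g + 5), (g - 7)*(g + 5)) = g + 5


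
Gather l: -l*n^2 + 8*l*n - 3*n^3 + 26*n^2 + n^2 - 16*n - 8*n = l*(-n^2 + 8*n) - 3*n^3 + 27*n^2 - 24*n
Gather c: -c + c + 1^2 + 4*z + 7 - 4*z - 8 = 0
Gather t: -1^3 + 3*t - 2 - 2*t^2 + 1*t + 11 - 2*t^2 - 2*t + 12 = -4*t^2 + 2*t + 20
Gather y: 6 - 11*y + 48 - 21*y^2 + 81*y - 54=-21*y^2 + 70*y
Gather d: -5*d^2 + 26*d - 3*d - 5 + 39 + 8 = -5*d^2 + 23*d + 42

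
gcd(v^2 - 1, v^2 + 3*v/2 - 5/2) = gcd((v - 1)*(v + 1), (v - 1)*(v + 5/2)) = v - 1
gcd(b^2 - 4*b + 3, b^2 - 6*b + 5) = b - 1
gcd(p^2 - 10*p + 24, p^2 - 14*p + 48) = p - 6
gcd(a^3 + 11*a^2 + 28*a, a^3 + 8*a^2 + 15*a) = a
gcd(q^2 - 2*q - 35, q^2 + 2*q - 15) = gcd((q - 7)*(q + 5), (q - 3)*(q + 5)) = q + 5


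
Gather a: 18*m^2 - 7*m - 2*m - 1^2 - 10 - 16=18*m^2 - 9*m - 27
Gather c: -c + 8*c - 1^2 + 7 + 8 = 7*c + 14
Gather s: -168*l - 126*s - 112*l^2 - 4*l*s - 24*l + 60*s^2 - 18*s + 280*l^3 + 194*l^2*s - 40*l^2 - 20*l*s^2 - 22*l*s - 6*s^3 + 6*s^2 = 280*l^3 - 152*l^2 - 192*l - 6*s^3 + s^2*(66 - 20*l) + s*(194*l^2 - 26*l - 144)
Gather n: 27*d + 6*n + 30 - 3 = 27*d + 6*n + 27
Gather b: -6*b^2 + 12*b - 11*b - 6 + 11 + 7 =-6*b^2 + b + 12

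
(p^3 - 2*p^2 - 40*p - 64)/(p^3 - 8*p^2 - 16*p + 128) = (p + 2)/(p - 4)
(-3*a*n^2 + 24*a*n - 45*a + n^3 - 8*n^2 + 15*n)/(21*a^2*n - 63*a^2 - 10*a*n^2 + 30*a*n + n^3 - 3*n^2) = (5 - n)/(7*a - n)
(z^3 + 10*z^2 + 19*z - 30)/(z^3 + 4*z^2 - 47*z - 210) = (z - 1)/(z - 7)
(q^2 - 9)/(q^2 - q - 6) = (q + 3)/(q + 2)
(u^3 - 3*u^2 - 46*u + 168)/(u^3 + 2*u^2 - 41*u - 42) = (u - 4)/(u + 1)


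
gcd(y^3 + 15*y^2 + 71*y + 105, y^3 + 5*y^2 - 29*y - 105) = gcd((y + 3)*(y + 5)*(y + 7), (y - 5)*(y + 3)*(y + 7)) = y^2 + 10*y + 21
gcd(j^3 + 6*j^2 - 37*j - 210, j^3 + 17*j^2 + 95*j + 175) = j^2 + 12*j + 35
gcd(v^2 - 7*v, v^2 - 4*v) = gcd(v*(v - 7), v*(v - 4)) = v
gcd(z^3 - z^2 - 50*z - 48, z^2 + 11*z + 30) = z + 6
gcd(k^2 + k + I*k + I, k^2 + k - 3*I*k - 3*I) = k + 1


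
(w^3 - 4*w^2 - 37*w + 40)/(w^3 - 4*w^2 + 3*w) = (w^2 - 3*w - 40)/(w*(w - 3))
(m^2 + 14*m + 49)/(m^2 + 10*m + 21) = (m + 7)/(m + 3)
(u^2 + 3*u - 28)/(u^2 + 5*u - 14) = (u - 4)/(u - 2)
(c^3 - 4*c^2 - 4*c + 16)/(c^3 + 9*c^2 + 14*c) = (c^2 - 6*c + 8)/(c*(c + 7))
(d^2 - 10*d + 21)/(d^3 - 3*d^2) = (d - 7)/d^2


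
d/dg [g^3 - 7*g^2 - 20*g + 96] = 3*g^2 - 14*g - 20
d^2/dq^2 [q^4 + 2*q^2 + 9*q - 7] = 12*q^2 + 4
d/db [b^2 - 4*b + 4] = 2*b - 4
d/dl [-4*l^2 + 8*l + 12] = 8 - 8*l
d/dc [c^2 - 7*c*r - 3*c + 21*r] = 2*c - 7*r - 3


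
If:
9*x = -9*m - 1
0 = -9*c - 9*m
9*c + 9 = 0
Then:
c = -1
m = 1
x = -10/9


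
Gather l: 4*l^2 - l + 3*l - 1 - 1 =4*l^2 + 2*l - 2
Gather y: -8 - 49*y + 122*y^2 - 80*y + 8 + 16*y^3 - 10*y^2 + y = 16*y^3 + 112*y^2 - 128*y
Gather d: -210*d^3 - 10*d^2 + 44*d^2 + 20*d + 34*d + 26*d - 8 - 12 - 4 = -210*d^3 + 34*d^2 + 80*d - 24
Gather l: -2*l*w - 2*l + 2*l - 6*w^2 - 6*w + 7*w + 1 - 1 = -2*l*w - 6*w^2 + w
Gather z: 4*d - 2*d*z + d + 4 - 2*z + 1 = 5*d + z*(-2*d - 2) + 5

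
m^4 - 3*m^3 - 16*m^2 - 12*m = m*(m - 6)*(m + 1)*(m + 2)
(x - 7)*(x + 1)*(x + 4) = x^3 - 2*x^2 - 31*x - 28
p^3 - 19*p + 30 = (p - 3)*(p - 2)*(p + 5)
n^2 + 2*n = n*(n + 2)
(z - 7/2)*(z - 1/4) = z^2 - 15*z/4 + 7/8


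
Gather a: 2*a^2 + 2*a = 2*a^2 + 2*a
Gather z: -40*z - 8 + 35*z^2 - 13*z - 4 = 35*z^2 - 53*z - 12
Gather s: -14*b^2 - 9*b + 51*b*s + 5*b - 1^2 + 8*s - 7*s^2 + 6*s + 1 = -14*b^2 - 4*b - 7*s^2 + s*(51*b + 14)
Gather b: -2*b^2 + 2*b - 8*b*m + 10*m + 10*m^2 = -2*b^2 + b*(2 - 8*m) + 10*m^2 + 10*m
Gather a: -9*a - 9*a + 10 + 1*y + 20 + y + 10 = -18*a + 2*y + 40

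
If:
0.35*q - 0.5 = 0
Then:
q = 1.43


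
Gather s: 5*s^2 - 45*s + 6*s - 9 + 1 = 5*s^2 - 39*s - 8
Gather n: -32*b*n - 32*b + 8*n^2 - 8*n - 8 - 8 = -32*b + 8*n^2 + n*(-32*b - 8) - 16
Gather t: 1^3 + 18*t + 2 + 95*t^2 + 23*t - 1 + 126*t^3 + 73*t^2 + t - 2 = 126*t^3 + 168*t^2 + 42*t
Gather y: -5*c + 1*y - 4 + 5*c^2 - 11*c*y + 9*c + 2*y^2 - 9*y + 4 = 5*c^2 + 4*c + 2*y^2 + y*(-11*c - 8)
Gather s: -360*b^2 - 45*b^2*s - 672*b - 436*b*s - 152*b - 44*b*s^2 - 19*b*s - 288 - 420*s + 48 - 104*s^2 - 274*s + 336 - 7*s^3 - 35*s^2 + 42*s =-360*b^2 - 824*b - 7*s^3 + s^2*(-44*b - 139) + s*(-45*b^2 - 455*b - 652) + 96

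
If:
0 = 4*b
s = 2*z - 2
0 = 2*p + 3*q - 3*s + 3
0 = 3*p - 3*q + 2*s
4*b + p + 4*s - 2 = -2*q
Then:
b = 0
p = -42/89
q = -4/89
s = 57/89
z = 235/178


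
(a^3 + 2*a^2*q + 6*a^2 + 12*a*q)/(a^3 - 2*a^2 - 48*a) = (a + 2*q)/(a - 8)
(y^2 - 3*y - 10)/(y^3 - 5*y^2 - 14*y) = (y - 5)/(y*(y - 7))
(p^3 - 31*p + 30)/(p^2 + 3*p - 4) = (p^2 + p - 30)/(p + 4)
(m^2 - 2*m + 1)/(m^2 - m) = (m - 1)/m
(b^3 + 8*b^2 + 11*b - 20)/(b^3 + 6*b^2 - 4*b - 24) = (b^3 + 8*b^2 + 11*b - 20)/(b^3 + 6*b^2 - 4*b - 24)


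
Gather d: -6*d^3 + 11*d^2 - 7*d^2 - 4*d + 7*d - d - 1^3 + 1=-6*d^3 + 4*d^2 + 2*d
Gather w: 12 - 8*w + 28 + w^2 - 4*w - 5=w^2 - 12*w + 35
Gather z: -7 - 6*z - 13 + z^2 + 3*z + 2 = z^2 - 3*z - 18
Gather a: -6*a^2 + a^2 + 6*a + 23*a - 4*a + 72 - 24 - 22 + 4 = -5*a^2 + 25*a + 30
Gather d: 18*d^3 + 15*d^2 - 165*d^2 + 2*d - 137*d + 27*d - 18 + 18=18*d^3 - 150*d^2 - 108*d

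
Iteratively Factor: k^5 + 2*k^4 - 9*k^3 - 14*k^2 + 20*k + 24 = (k + 3)*(k^4 - k^3 - 6*k^2 + 4*k + 8) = (k - 2)*(k + 3)*(k^3 + k^2 - 4*k - 4) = (k - 2)*(k + 1)*(k + 3)*(k^2 - 4) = (k - 2)^2*(k + 1)*(k + 3)*(k + 2)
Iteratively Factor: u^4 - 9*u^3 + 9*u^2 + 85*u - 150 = (u - 5)*(u^3 - 4*u^2 - 11*u + 30) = (u - 5)*(u - 2)*(u^2 - 2*u - 15) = (u - 5)^2*(u - 2)*(u + 3)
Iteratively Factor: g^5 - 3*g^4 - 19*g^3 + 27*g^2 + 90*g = (g)*(g^4 - 3*g^3 - 19*g^2 + 27*g + 90) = g*(g + 2)*(g^3 - 5*g^2 - 9*g + 45) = g*(g + 2)*(g + 3)*(g^2 - 8*g + 15) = g*(g - 3)*(g + 2)*(g + 3)*(g - 5)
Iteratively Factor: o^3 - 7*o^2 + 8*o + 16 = (o + 1)*(o^2 - 8*o + 16) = (o - 4)*(o + 1)*(o - 4)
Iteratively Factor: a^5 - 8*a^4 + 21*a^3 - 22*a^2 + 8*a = (a - 2)*(a^4 - 6*a^3 + 9*a^2 - 4*a) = (a - 4)*(a - 2)*(a^3 - 2*a^2 + a) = (a - 4)*(a - 2)*(a - 1)*(a^2 - a) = (a - 4)*(a - 2)*(a - 1)^2*(a)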